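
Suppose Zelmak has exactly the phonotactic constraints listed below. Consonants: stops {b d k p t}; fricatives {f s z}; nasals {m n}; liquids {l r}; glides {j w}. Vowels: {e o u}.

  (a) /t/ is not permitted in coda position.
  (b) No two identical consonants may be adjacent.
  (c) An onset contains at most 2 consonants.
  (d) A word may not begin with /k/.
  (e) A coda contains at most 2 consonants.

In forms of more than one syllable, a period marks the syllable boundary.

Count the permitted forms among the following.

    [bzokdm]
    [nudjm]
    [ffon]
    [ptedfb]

0

[bzokdm] — violates constraint (e): syllable 1 coda /kdm/ has 3 consonants (> 2) → not permitted
[nudjm] — violates constraint (e): syllable 1 coda /djm/ has 3 consonants (> 2) → not permitted
[ffon] — violates constraint (b): adjacent identical consonants /ff/ → not permitted
[ptedfb] — violates constraint (e): syllable 1 coda /dfb/ has 3 consonants (> 2) → not permitted
No form is permitted → 0.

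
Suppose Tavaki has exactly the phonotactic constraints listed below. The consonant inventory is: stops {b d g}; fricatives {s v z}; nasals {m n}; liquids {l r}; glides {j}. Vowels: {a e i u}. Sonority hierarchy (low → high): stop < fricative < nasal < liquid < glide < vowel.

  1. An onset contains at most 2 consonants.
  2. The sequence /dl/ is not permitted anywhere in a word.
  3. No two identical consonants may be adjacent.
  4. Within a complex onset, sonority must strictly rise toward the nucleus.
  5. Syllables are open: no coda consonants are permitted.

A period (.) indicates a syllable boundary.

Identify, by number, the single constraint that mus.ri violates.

5

mus.ri: syllable 1 coda /s/ has 1 consonant (> 0).
This is a violation of constraint 5: "Syllables are open: no coda consonants are permitted."
The remaining constraints (1, 2, 3, 4) are satisfied.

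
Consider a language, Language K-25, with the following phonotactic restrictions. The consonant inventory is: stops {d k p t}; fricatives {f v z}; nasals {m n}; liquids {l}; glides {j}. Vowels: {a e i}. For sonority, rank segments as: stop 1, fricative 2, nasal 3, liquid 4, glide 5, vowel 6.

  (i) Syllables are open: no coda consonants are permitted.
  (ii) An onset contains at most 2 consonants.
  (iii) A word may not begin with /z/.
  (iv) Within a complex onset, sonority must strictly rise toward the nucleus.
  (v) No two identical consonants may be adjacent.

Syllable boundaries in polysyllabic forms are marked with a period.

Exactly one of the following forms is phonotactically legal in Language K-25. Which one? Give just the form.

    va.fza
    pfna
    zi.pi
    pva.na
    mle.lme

va.fza — violates constraint (iv): syllable 2 onset /fz/: /f/ (fricative, 2) → /z/ (fricative, 2) does not rise → phonotactically illegal
pfna — violates constraint (ii): syllable 1 onset /pfn/ has 3 consonants (> 2) → phonotactically illegal
zi.pi — violates constraint (iii): word begins with /z/ → phonotactically illegal
pva.na — σ1 onset /pv/ (1→2 rises), coda /∅/ ok; σ2 onset /n/, coda /∅/ ok → phonotactically legal
mle.lme — violates constraint (iv): syllable 2 onset /lm/: /l/ (liquid, 4) → /m/ (nasal, 3) does not rise → phonotactically illegal

pva.na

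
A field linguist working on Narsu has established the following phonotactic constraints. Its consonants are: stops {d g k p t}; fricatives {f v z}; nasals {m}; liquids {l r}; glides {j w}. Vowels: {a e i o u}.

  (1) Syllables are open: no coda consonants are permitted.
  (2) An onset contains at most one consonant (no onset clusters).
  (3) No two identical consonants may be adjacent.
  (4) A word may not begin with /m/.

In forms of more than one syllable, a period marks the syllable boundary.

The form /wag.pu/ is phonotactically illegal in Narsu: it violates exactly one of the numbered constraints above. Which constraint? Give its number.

/wag.pu/: syllable 1 coda /g/ has 1 consonant (> 0).
This is a violation of constraint 1: "Syllables are open: no coda consonants are permitted."
The remaining constraints (2, 3, 4) are satisfied.

1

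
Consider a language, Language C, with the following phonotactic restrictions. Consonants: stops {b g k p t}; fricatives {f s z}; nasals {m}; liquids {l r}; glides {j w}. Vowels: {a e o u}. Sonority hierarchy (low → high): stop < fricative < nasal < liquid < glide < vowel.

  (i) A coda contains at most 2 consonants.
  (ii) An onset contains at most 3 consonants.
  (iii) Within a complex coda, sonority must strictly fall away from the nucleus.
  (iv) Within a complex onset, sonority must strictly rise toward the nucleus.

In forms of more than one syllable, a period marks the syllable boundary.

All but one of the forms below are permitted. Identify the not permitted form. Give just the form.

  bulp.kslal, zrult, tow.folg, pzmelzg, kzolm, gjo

pzmelzg

bulp.kslal — σ1 onset /b/, coda /lp/ (4→1 falls) ok; σ2 onset /ksl/ (1→2→4 rises), coda /l/ ok → permitted
zrult — σ1 onset /zr/ (2→4 rises), coda /lt/ (4→1 falls) ok → permitted
tow.folg — σ1 onset /t/, coda /w/ ok; σ2 onset /f/, coda /lg/ (4→1 falls) ok → permitted
pzmelzg — violates constraint (i): syllable 1 coda /lzg/ has 3 consonants (> 2) → not permitted
kzolm — σ1 onset /kz/ (1→2 rises), coda /lm/ (4→3 falls) ok → permitted
gjo — σ1 onset /gj/ (1→5 rises), coda /∅/ ok → permitted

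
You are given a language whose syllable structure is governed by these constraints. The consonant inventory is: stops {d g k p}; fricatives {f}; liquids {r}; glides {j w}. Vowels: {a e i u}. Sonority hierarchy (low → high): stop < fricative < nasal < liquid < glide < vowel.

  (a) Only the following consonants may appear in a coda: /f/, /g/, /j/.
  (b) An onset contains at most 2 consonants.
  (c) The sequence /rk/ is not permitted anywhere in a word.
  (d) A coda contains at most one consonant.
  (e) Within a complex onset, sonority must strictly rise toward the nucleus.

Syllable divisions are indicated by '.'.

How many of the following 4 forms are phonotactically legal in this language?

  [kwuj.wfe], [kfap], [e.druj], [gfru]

1

[kwuj.wfe] — violates constraint (e): syllable 2 onset /wf/: /w/ (glide, 5) → /f/ (fricative, 2) does not rise → phonotactically illegal
[kfap] — violates constraint (a): syllable 1 coda contains /p/, which is not a licensed coda consonant → phonotactically illegal
[e.druj] — σ1 onset /∅/, coda /∅/ ok; σ2 onset /dr/ (1→4 rises), coda /j/ ok → phonotactically legal
[gfru] — violates constraint (b): syllable 1 onset /gfr/ has 3 consonants (> 2) → phonotactically illegal
Phonotactically legal: [e.druj] → 1.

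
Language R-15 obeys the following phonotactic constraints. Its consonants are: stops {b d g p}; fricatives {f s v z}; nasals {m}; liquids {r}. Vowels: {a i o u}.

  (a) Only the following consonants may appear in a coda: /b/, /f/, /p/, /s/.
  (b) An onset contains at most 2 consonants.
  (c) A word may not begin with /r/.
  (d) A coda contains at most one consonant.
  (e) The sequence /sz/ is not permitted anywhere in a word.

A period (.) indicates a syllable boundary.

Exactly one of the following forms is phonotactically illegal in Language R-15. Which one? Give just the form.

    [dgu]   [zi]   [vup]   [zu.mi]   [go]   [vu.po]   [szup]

[szup]

[dgu] — σ1 onset /dg/ (2C), coda /∅/ ok → phonotactically legal
[zi] — σ1 onset /z/, coda /∅/ ok → phonotactically legal
[vup] — σ1 onset /v/, coda /p/ ok → phonotactically legal
[zu.mi] — σ1 onset /z/, coda /∅/ ok; σ2 onset /m/, coda /∅/ ok → phonotactically legal
[go] — σ1 onset /g/, coda /∅/ ok → phonotactically legal
[vu.po] — σ1 onset /v/, coda /∅/ ok; σ2 onset /p/, coda /∅/ ok → phonotactically legal
[szup] — violates constraint (e): contains banned sequence /sz/ → phonotactically illegal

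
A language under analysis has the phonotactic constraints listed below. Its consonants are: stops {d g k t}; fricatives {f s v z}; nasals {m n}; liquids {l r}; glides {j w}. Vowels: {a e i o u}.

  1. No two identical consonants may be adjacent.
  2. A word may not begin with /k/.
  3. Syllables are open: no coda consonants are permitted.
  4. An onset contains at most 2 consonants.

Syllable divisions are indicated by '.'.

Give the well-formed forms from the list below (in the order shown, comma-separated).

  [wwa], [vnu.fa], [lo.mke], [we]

[wwa] — violates constraint 1: adjacent identical consonants /ww/ → ill-formed
[vnu.fa] — σ1 onset /vn/ (2C), coda /∅/ ok; σ2 onset /f/, coda /∅/ ok → well-formed
[lo.mke] — σ1 onset /l/, coda /∅/ ok; σ2 onset /mk/ (2C), coda /∅/ ok → well-formed
[we] — σ1 onset /w/, coda /∅/ ok → well-formed

[vnu.fa], [lo.mke], [we]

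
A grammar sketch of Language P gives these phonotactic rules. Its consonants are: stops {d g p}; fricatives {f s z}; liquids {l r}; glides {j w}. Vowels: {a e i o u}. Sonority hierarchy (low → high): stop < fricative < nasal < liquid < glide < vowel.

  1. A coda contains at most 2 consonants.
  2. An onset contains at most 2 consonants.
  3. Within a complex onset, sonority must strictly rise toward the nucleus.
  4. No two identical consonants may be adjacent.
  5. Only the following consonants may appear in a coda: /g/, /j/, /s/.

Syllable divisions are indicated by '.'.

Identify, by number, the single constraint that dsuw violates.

5

dsuw: syllable 1 coda contains /w/, which is not a licensed coda consonant.
This is a violation of constraint 5: "Only the following consonants may appear in a coda: /g/, /j/, /s/."
The remaining constraints (1, 2, 3, 4) are satisfied.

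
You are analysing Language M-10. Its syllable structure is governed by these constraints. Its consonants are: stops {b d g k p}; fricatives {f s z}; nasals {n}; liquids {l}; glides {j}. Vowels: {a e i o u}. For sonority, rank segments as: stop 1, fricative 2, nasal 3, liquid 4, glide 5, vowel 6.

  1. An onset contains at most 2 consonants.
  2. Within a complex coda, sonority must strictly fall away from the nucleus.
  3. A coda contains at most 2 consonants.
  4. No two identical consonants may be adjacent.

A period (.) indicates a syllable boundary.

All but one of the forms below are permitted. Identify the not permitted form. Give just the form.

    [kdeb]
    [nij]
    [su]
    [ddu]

[kdeb] — σ1 onset /kd/ (2C), coda /b/ ok → permitted
[nij] — σ1 onset /n/, coda /j/ ok → permitted
[su] — σ1 onset /s/, coda /∅/ ok → permitted
[ddu] — violates constraint 4: adjacent identical consonants /dd/ → not permitted

[ddu]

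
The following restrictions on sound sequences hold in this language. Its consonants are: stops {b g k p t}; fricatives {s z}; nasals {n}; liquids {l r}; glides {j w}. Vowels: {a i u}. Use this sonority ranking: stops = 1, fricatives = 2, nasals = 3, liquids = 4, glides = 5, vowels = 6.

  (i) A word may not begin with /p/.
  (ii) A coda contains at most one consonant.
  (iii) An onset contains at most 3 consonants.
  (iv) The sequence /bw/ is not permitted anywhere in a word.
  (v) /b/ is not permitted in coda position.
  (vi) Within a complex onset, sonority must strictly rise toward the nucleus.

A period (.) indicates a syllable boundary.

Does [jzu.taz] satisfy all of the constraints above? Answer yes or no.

[jzu.taz] — violates constraint (vi): syllable 1 onset /jz/: /j/ (glide, 5) → /z/ (fricative, 2) does not rise → phonotactically illegal

no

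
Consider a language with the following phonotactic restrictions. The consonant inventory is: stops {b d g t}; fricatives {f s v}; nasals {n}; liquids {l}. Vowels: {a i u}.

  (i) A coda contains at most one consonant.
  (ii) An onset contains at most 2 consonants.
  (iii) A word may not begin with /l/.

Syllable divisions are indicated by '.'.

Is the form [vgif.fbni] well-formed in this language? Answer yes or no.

no

[vgif.fbni] — violates constraint (ii): syllable 2 onset /fbn/ has 3 consonants (> 2) → ill-formed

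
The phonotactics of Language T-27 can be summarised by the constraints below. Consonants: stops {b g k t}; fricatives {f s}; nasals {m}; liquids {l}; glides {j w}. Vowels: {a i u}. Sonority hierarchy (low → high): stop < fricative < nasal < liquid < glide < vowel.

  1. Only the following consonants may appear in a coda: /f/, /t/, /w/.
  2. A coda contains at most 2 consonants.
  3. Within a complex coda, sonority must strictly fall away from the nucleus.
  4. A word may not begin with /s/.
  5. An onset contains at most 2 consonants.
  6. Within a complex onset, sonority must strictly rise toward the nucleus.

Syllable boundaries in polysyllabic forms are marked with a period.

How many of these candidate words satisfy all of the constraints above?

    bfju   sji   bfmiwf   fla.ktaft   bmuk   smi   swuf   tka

bfju — violates constraint 5: syllable 1 onset /bfj/ has 3 consonants (> 2) → illicit
sji — violates constraint 4: word begins with /s/ → illicit
bfmiwf — violates constraint 5: syllable 1 onset /bfm/ has 3 consonants (> 2) → illicit
fla.ktaft — violates constraint 6: syllable 2 onset /kt/: /k/ (stop, 1) → /t/ (stop, 1) does not rise → illicit
bmuk — violates constraint 1: syllable 1 coda contains /k/, which is not a licensed coda consonant → illicit
smi — violates constraint 4: word begins with /s/ → illicit
swuf — violates constraint 4: word begins with /s/ → illicit
tka — violates constraint 6: syllable 1 onset /tk/: /t/ (stop, 1) → /k/ (stop, 1) does not rise → illicit
No form is licit → 0.

0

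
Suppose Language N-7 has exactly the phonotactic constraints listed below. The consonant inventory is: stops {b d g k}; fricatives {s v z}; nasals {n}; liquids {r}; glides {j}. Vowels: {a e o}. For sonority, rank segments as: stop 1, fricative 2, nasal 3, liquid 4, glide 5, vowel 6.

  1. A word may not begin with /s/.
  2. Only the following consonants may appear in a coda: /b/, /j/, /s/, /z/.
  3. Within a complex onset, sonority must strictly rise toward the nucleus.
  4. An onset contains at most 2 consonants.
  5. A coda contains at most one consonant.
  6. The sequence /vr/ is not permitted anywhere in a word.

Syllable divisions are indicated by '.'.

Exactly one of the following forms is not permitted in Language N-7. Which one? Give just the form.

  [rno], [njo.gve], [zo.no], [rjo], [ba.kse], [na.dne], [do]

[rno]

[rno] — violates constraint 3: syllable 1 onset /rn/: /r/ (liquid, 4) → /n/ (nasal, 3) does not rise → not permitted
[njo.gve] — σ1 onset /nj/ (3→5 rises), coda /∅/ ok; σ2 onset /gv/ (1→2 rises), coda /∅/ ok → permitted
[zo.no] — σ1 onset /z/, coda /∅/ ok; σ2 onset /n/, coda /∅/ ok → permitted
[rjo] — σ1 onset /rj/ (4→5 rises), coda /∅/ ok → permitted
[ba.kse] — σ1 onset /b/, coda /∅/ ok; σ2 onset /ks/ (1→2 rises), coda /∅/ ok → permitted
[na.dne] — σ1 onset /n/, coda /∅/ ok; σ2 onset /dn/ (1→3 rises), coda /∅/ ok → permitted
[do] — σ1 onset /d/, coda /∅/ ok → permitted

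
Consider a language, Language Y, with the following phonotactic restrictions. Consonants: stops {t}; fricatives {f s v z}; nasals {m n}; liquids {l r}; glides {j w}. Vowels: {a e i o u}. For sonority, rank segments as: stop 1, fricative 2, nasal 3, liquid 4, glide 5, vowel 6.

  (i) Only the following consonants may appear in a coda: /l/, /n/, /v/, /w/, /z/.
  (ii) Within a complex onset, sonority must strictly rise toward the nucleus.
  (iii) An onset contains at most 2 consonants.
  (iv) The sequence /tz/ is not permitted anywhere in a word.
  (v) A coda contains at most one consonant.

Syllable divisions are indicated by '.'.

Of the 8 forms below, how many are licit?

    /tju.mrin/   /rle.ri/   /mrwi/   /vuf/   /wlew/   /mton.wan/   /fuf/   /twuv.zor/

1

/tju.mrin/ — σ1 onset /tj/ (1→5 rises), coda /∅/ ok; σ2 onset /mr/ (3→4 rises), coda /n/ ok → licit
/rle.ri/ — violates constraint (ii): syllable 1 onset /rl/: /r/ (liquid, 4) → /l/ (liquid, 4) does not rise → illicit
/mrwi/ — violates constraint (iii): syllable 1 onset /mrw/ has 3 consonants (> 2) → illicit
/vuf/ — violates constraint (i): syllable 1 coda contains /f/, which is not a licensed coda consonant → illicit
/wlew/ — violates constraint (ii): syllable 1 onset /wl/: /w/ (glide, 5) → /l/ (liquid, 4) does not rise → illicit
/mton.wan/ — violates constraint (ii): syllable 1 onset /mt/: /m/ (nasal, 3) → /t/ (stop, 1) does not rise → illicit
/fuf/ — violates constraint (i): syllable 1 coda contains /f/, which is not a licensed coda consonant → illicit
/twuv.zor/ — violates constraint (i): syllable 2 coda contains /r/, which is not a licensed coda consonant → illicit
Licit: /tju.mrin/ → 1.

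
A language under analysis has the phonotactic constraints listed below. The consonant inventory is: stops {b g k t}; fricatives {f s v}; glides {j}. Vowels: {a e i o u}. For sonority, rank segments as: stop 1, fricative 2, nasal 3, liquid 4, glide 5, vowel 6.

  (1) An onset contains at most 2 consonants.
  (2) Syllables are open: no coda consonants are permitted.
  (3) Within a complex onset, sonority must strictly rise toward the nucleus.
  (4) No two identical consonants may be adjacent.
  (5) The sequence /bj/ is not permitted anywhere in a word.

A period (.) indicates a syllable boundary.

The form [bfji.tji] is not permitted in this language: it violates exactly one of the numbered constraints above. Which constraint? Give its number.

[bfji.tji]: syllable 1 onset /bfj/ has 3 consonants (> 2).
This is a violation of constraint 1: "An onset contains at most 2 consonants."
The remaining constraints (2, 3, 4, 5) are satisfied.

1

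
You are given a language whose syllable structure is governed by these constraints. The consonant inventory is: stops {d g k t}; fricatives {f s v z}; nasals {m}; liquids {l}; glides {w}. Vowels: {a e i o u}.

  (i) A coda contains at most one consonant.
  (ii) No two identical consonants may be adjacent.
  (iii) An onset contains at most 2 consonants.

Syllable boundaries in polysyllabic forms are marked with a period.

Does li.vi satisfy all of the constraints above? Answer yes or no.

li.vi — σ1 onset /l/, coda /∅/ ok; σ2 onset /v/, coda /∅/ ok → licit

yes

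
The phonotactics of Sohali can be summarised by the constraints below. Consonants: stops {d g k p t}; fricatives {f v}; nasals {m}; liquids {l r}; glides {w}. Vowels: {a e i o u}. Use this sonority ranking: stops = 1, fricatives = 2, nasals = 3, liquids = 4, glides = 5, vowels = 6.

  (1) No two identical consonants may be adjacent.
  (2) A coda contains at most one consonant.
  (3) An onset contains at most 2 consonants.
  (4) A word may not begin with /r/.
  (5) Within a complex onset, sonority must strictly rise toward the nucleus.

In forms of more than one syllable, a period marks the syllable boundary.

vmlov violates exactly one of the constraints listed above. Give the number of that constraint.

3

vmlov: syllable 1 onset /vml/ has 3 consonants (> 2).
This is a violation of constraint 3: "An onset contains at most 2 consonants."
The remaining constraints (1, 2, 4, 5) are satisfied.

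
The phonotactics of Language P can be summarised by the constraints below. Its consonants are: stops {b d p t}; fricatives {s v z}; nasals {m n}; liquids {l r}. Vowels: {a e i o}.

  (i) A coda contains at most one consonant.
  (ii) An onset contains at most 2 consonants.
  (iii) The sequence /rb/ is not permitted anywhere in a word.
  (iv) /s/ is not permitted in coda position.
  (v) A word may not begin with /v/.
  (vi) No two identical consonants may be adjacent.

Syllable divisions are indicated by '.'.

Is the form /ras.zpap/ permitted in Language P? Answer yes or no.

/ras.zpap/ — violates constraint (iv): syllable 1 coda contains /s/ → not permitted

no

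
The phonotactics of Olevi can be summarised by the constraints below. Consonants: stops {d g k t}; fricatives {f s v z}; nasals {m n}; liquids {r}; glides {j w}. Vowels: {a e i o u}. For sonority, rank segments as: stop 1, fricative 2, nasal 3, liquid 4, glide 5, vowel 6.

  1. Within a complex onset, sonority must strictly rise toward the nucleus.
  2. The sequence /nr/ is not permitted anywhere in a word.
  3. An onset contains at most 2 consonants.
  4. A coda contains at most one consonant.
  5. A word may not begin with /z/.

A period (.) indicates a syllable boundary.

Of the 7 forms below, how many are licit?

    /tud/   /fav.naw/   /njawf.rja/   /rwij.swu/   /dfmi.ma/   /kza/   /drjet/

/tud/ — σ1 onset /t/, coda /d/ ok → licit
/fav.naw/ — σ1 onset /f/, coda /v/ ok; σ2 onset /n/, coda /w/ ok → licit
/njawf.rja/ — violates constraint 4: syllable 1 coda /wf/ has 2 consonants (> 1) → illicit
/rwij.swu/ — σ1 onset /rw/ (4→5 rises), coda /j/ ok; σ2 onset /sw/ (2→5 rises), coda /∅/ ok → licit
/dfmi.ma/ — violates constraint 3: syllable 1 onset /dfm/ has 3 consonants (> 2) → illicit
/kza/ — σ1 onset /kz/ (1→2 rises), coda /∅/ ok → licit
/drjet/ — violates constraint 3: syllable 1 onset /drj/ has 3 consonants (> 2) → illicit
Licit: /tud/, /fav.naw/, /rwij.swu/, /kza/ → 4.

4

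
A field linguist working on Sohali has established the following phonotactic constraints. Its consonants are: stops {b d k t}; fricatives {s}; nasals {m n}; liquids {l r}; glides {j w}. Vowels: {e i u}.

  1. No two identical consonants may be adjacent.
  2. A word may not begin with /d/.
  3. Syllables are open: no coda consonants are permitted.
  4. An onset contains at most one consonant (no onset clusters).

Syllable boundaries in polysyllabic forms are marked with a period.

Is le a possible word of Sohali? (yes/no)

le — σ1 onset /l/, coda /∅/ ok → well-formed

yes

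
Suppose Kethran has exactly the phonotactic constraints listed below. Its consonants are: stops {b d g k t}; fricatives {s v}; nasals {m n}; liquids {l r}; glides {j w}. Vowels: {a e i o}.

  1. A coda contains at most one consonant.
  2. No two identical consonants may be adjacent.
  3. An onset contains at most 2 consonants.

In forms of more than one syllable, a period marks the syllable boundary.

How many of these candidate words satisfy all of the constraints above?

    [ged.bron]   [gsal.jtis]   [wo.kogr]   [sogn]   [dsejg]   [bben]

2

[ged.bron] — σ1 onset /g/, coda /d/ ok; σ2 onset /br/ (2C), coda /n/ ok → licit
[gsal.jtis] — σ1 onset /gs/ (2C), coda /l/ ok; σ2 onset /jt/ (2C), coda /s/ ok → licit
[wo.kogr] — violates constraint 1: syllable 2 coda /gr/ has 2 consonants (> 1) → illicit
[sogn] — violates constraint 1: syllable 1 coda /gn/ has 2 consonants (> 1) → illicit
[dsejg] — violates constraint 1: syllable 1 coda /jg/ has 2 consonants (> 1) → illicit
[bben] — violates constraint 2: adjacent identical consonants /bb/ → illicit
Licit: [ged.bron], [gsal.jtis] → 2.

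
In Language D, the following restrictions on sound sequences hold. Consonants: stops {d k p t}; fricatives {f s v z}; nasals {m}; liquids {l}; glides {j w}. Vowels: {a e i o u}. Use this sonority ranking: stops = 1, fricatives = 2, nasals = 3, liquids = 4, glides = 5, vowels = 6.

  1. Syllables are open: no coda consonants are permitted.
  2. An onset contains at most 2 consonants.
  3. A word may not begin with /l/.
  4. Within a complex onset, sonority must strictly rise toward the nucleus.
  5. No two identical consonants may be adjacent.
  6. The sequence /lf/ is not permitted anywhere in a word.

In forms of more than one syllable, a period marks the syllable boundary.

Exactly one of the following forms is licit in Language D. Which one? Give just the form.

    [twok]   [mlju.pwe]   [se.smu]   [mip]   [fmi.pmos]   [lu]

[se.smu]

[twok] — violates constraint 1: syllable 1 coda /k/ has 1 consonant (> 0) → illicit
[mlju.pwe] — violates constraint 2: syllable 1 onset /mlj/ has 3 consonants (> 2) → illicit
[se.smu] — σ1 onset /s/, coda /∅/ ok; σ2 onset /sm/ (2→3 rises), coda /∅/ ok → licit
[mip] — violates constraint 1: syllable 1 coda /p/ has 1 consonant (> 0) → illicit
[fmi.pmos] — violates constraint 1: syllable 2 coda /s/ has 1 consonant (> 0) → illicit
[lu] — violates constraint 3: word begins with /l/ → illicit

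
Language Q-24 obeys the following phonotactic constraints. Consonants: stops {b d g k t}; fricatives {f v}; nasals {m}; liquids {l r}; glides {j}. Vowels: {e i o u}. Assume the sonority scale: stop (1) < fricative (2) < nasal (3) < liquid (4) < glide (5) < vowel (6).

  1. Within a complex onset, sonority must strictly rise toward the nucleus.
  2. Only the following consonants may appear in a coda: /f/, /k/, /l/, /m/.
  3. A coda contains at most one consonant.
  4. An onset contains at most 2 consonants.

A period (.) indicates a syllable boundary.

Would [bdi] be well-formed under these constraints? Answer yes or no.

[bdi] — violates constraint 1: syllable 1 onset /bd/: /b/ (stop, 1) → /d/ (stop, 1) does not rise → ill-formed

no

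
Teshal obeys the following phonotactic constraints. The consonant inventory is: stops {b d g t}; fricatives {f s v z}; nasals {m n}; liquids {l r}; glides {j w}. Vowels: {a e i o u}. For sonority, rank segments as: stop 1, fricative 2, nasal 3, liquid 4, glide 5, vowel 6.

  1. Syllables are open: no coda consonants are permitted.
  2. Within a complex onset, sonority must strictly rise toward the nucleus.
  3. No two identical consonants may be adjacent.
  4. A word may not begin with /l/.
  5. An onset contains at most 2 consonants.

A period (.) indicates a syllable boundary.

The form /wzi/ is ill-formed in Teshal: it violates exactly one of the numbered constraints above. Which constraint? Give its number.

/wzi/: syllable 1 onset /wz/: /w/ (glide, 5) → /z/ (fricative, 2) does not rise.
This is a violation of constraint 2: "Within a complex onset, sonority must strictly rise toward the nucleus."
The remaining constraints (1, 3, 4, 5) are satisfied.

2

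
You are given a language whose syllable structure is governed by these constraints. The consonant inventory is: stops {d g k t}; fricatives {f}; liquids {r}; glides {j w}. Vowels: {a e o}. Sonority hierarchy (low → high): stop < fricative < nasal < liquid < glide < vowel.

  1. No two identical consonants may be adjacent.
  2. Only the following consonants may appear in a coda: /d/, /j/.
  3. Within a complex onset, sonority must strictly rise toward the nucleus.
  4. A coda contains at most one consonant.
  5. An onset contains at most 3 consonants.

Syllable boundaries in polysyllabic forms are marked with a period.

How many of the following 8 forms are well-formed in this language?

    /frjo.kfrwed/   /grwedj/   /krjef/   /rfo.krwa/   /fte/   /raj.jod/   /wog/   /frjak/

/frjo.kfrwed/ — violates constraint 5: syllable 2 onset /kfrw/ has 4 consonants (> 3) → ill-formed
/grwedj/ — violates constraint 4: syllable 1 coda /dj/ has 2 consonants (> 1) → ill-formed
/krjef/ — violates constraint 2: syllable 1 coda contains /f/, which is not a licensed coda consonant → ill-formed
/rfo.krwa/ — violates constraint 3: syllable 1 onset /rf/: /r/ (liquid, 4) → /f/ (fricative, 2) does not rise → ill-formed
/fte/ — violates constraint 3: syllable 1 onset /ft/: /f/ (fricative, 2) → /t/ (stop, 1) does not rise → ill-formed
/raj.jod/ — violates constraint 1: adjacent identical consonants /jj/ → ill-formed
/wog/ — violates constraint 2: syllable 1 coda contains /g/, which is not a licensed coda consonant → ill-formed
/frjak/ — violates constraint 2: syllable 1 coda contains /k/, which is not a licensed coda consonant → ill-formed
No form is well-formed → 0.

0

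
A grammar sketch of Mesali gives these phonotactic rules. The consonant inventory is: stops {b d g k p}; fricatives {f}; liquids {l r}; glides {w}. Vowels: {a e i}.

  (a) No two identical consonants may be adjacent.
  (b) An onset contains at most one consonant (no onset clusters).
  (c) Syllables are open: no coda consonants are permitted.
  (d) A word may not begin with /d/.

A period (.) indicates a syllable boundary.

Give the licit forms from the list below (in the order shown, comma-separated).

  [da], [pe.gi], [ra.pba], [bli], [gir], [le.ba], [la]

[da] — violates constraint (d): word begins with /d/ → illicit
[pe.gi] — σ1 onset /p/, coda /∅/ ok; σ2 onset /g/, coda /∅/ ok → licit
[ra.pba] — violates constraint (b): syllable 2 onset /pb/ has 2 consonants (> 1) → illicit
[bli] — violates constraint (b): syllable 1 onset /bl/ has 2 consonants (> 1) → illicit
[gir] — violates constraint (c): syllable 1 coda /r/ has 1 consonant (> 0) → illicit
[le.ba] — σ1 onset /l/, coda /∅/ ok; σ2 onset /b/, coda /∅/ ok → licit
[la] — σ1 onset /l/, coda /∅/ ok → licit

[pe.gi], [le.ba], [la]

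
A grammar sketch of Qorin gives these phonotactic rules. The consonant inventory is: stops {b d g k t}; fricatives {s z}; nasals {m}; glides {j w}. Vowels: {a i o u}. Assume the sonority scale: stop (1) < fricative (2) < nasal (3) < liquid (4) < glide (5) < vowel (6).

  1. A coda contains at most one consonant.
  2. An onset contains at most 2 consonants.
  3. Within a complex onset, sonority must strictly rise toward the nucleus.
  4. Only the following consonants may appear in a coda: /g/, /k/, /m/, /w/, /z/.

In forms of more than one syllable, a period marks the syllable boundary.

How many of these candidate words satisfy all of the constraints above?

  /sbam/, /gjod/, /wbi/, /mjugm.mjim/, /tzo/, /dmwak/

/sbam/ — violates constraint 3: syllable 1 onset /sb/: /s/ (fricative, 2) → /b/ (stop, 1) does not rise → phonotactically illegal
/gjod/ — violates constraint 4: syllable 1 coda contains /d/, which is not a licensed coda consonant → phonotactically illegal
/wbi/ — violates constraint 3: syllable 1 onset /wb/: /w/ (glide, 5) → /b/ (stop, 1) does not rise → phonotactically illegal
/mjugm.mjim/ — violates constraint 1: syllable 1 coda /gm/ has 2 consonants (> 1) → phonotactically illegal
/tzo/ — σ1 onset /tz/ (1→2 rises), coda /∅/ ok → phonotactically legal
/dmwak/ — violates constraint 2: syllable 1 onset /dmw/ has 3 consonants (> 2) → phonotactically illegal
Phonotactically legal: /tzo/ → 1.

1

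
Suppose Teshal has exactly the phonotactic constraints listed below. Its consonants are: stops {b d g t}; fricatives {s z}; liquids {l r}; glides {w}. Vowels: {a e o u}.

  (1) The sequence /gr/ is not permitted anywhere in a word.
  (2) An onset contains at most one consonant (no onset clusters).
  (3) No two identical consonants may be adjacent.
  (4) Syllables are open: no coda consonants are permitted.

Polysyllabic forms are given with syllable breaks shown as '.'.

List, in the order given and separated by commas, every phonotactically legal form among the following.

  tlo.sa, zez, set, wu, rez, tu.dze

tlo.sa — violates constraint 2: syllable 1 onset /tl/ has 2 consonants (> 1) → phonotactically illegal
zez — violates constraint 4: syllable 1 coda /z/ has 1 consonant (> 0) → phonotactically illegal
set — violates constraint 4: syllable 1 coda /t/ has 1 consonant (> 0) → phonotactically illegal
wu — σ1 onset /w/, coda /∅/ ok → phonotactically legal
rez — violates constraint 4: syllable 1 coda /z/ has 1 consonant (> 0) → phonotactically illegal
tu.dze — violates constraint 2: syllable 2 onset /dz/ has 2 consonants (> 1) → phonotactically illegal

wu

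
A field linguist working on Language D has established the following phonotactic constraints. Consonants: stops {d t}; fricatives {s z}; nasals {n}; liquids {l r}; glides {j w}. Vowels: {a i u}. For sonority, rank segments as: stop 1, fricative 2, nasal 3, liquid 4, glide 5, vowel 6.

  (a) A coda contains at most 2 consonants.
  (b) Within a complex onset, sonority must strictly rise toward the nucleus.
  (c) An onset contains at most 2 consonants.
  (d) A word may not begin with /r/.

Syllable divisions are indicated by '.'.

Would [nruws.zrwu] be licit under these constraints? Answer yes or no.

[nruws.zrwu] — violates constraint (c): syllable 2 onset /zrw/ has 3 consonants (> 2) → illicit

no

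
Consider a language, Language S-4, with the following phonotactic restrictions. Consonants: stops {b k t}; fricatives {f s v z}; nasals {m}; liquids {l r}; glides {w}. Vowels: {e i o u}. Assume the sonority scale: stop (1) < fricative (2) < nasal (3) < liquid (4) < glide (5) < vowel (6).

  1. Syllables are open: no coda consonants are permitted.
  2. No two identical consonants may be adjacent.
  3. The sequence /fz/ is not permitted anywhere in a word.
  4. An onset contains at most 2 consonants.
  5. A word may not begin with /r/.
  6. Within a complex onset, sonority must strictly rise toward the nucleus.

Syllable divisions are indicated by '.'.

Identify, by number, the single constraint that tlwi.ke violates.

tlwi.ke: syllable 1 onset /tlw/ has 3 consonants (> 2).
This is a violation of constraint 4: "An onset contains at most 2 consonants."
The remaining constraints (1, 2, 3, 5, 6) are satisfied.

4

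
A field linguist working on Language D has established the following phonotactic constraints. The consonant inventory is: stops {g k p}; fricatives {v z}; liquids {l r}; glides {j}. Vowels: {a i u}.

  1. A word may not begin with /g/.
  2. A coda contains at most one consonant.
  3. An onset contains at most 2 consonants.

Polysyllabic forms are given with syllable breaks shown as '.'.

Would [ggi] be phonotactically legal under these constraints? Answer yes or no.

[ggi] — violates constraint 1: word begins with /g/ → phonotactically illegal

no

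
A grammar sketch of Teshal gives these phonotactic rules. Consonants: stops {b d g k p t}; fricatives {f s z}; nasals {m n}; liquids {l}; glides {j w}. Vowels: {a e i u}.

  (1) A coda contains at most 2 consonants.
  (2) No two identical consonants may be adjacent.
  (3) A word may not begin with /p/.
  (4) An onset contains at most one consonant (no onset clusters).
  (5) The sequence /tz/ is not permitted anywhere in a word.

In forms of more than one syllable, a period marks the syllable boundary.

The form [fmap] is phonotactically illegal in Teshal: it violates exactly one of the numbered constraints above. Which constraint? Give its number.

[fmap]: syllable 1 onset /fm/ has 2 consonants (> 1).
This is a violation of constraint 4: "An onset contains at most one consonant (no onset clusters)."
The remaining constraints (1, 2, 3, 5) are satisfied.

4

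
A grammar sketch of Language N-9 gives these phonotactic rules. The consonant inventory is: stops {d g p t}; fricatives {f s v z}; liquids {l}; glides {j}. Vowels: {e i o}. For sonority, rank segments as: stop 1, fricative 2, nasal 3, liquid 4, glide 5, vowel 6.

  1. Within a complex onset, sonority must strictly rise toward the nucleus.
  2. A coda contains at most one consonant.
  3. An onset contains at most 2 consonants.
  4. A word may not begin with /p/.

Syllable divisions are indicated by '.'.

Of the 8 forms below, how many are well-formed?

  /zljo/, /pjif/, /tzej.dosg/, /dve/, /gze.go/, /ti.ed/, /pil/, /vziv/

/zljo/ — violates constraint 3: syllable 1 onset /zlj/ has 3 consonants (> 2) → ill-formed
/pjif/ — violates constraint 4: word begins with /p/ → ill-formed
/tzej.dosg/ — violates constraint 2: syllable 2 coda /sg/ has 2 consonants (> 1) → ill-formed
/dve/ — σ1 onset /dv/ (1→2 rises), coda /∅/ ok → well-formed
/gze.go/ — σ1 onset /gz/ (1→2 rises), coda /∅/ ok; σ2 onset /g/, coda /∅/ ok → well-formed
/ti.ed/ — σ1 onset /t/, coda /∅/ ok; σ2 onset /∅/, coda /d/ ok → well-formed
/pil/ — violates constraint 4: word begins with /p/ → ill-formed
/vziv/ — violates constraint 1: syllable 1 onset /vz/: /v/ (fricative, 2) → /z/ (fricative, 2) does not rise → ill-formed
Well-formed: /dve/, /gze.go/, /ti.ed/ → 3.

3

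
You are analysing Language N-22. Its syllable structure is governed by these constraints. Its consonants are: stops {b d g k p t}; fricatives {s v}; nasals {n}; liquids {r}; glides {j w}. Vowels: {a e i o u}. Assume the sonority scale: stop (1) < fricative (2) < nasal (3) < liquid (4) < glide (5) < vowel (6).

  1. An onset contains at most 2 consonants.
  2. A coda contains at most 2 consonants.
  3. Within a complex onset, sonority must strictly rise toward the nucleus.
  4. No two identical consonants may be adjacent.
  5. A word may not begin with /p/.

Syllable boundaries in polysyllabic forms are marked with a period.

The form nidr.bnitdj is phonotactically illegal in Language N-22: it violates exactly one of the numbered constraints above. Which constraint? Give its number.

2

nidr.bnitdj: syllable 2 coda /tdj/ has 3 consonants (> 2).
This is a violation of constraint 2: "A coda contains at most 2 consonants."
The remaining constraints (1, 3, 4, 5) are satisfied.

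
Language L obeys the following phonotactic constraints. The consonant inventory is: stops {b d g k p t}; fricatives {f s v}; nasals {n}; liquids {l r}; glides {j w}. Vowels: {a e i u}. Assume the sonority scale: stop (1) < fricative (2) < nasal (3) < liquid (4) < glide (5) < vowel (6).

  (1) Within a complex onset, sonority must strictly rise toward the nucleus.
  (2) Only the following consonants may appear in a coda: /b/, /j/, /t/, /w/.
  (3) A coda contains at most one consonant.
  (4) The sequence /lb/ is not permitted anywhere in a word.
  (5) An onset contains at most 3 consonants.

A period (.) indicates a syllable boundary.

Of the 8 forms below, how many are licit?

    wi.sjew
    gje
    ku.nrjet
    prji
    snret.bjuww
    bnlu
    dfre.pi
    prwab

wi.sjew — σ1 onset /w/, coda /∅/ ok; σ2 onset /sj/ (2→5 rises), coda /w/ ok → licit
gje — σ1 onset /gj/ (1→5 rises), coda /∅/ ok → licit
ku.nrjet — σ1 onset /k/, coda /∅/ ok; σ2 onset /nrj/ (3→4→5 rises), coda /t/ ok → licit
prji — σ1 onset /prj/ (1→4→5 rises), coda /∅/ ok → licit
snret.bjuww — violates constraint 3: syllable 2 coda /ww/ has 2 consonants (> 1) → illicit
bnlu — σ1 onset /bnl/ (1→3→4 rises), coda /∅/ ok → licit
dfre.pi — σ1 onset /dfr/ (1→2→4 rises), coda /∅/ ok; σ2 onset /p/, coda /∅/ ok → licit
prwab — σ1 onset /prw/ (1→4→5 rises), coda /b/ ok → licit
Licit: wi.sjew, gje, ku.nrjet, prji, bnlu, dfre.pi, prwab → 7.

7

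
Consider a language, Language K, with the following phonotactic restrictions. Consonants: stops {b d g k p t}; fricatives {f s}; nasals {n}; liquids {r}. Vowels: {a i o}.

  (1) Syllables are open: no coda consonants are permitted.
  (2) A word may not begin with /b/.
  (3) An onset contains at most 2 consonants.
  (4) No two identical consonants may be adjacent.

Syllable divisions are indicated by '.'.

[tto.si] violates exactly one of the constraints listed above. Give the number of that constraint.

[tto.si]: adjacent identical consonants /tt/.
This is a violation of constraint 4: "No two identical consonants may be adjacent."
The remaining constraints (1, 2, 3) are satisfied.

4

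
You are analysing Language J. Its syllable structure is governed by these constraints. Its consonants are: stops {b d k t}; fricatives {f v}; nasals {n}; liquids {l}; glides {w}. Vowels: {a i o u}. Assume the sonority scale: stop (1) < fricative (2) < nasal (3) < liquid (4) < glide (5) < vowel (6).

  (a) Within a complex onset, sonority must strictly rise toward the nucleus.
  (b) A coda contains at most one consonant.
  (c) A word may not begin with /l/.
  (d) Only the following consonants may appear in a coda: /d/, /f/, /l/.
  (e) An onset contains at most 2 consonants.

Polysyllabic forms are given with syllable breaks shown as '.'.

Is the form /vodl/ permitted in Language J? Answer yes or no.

no

/vodl/ — violates constraint (b): syllable 1 coda /dl/ has 2 consonants (> 1) → not permitted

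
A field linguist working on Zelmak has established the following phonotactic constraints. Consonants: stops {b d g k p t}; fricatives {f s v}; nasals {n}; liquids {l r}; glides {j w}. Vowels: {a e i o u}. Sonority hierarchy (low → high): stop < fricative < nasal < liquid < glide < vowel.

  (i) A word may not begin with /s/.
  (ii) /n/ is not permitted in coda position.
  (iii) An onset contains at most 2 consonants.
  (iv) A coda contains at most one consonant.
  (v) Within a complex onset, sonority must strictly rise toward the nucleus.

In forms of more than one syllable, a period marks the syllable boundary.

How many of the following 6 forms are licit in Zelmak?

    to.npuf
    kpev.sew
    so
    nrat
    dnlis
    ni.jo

2

to.npuf — violates constraint (v): syllable 2 onset /np/: /n/ (nasal, 3) → /p/ (stop, 1) does not rise → illicit
kpev.sew — violates constraint (v): syllable 1 onset /kp/: /k/ (stop, 1) → /p/ (stop, 1) does not rise → illicit
so — violates constraint (i): word begins with /s/ → illicit
nrat — σ1 onset /nr/ (3→4 rises), coda /t/ ok → licit
dnlis — violates constraint (iii): syllable 1 onset /dnl/ has 3 consonants (> 2) → illicit
ni.jo — σ1 onset /n/, coda /∅/ ok; σ2 onset /j/, coda /∅/ ok → licit
Licit: nrat, ni.jo → 2.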